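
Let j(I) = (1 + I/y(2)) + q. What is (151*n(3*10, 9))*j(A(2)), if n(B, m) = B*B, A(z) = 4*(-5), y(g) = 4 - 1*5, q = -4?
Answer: 2310300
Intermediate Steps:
y(g) = -1 (y(g) = 4 - 5 = -1)
A(z) = -20
n(B, m) = B²
j(I) = -3 - I (j(I) = (1 + I/(-1)) - 4 = (1 + I*(-1)) - 4 = (1 - I) - 4 = -3 - I)
(151*n(3*10, 9))*j(A(2)) = (151*(3*10)²)*(-3 - 1*(-20)) = (151*30²)*(-3 + 20) = (151*900)*17 = 135900*17 = 2310300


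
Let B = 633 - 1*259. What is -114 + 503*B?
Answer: 188008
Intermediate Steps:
B = 374 (B = 633 - 259 = 374)
-114 + 503*B = -114 + 503*374 = -114 + 188122 = 188008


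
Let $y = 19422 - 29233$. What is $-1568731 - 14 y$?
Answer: $-1431377$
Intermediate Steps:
$y = -9811$
$-1568731 - 14 y = -1568731 - 14 \left(-9811\right) = -1568731 - -137354 = -1568731 + 137354 = -1431377$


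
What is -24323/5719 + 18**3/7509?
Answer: -49762733/14314657 ≈ -3.4763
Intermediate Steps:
-24323/5719 + 18**3/7509 = -24323*1/5719 + 5832*(1/7509) = -24323/5719 + 1944/2503 = -49762733/14314657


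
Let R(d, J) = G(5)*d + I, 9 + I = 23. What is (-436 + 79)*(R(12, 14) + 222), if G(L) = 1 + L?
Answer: -109956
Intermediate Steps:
I = 14 (I = -9 + 23 = 14)
R(d, J) = 14 + 6*d (R(d, J) = (1 + 5)*d + 14 = 6*d + 14 = 14 + 6*d)
(-436 + 79)*(R(12, 14) + 222) = (-436 + 79)*((14 + 6*12) + 222) = -357*((14 + 72) + 222) = -357*(86 + 222) = -357*308 = -109956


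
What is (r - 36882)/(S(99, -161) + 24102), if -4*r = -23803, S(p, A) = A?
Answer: -123725/95764 ≈ -1.2920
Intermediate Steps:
r = 23803/4 (r = -1/4*(-23803) = 23803/4 ≈ 5950.8)
(r - 36882)/(S(99, -161) + 24102) = (23803/4 - 36882)/(-161 + 24102) = -123725/4/23941 = -123725/4*1/23941 = -123725/95764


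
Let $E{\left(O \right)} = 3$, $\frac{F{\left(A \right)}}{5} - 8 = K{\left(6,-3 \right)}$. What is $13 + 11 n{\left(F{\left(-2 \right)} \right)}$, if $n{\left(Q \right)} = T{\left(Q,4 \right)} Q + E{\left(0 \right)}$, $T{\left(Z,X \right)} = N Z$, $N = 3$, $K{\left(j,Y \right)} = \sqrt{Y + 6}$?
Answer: $55321 + 13200 \sqrt{3} \approx 78184.0$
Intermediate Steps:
$K{\left(j,Y \right)} = \sqrt{6 + Y}$
$F{\left(A \right)} = 40 + 5 \sqrt{3}$ ($F{\left(A \right)} = 40 + 5 \sqrt{6 - 3} = 40 + 5 \sqrt{3}$)
$T{\left(Z,X \right)} = 3 Z$
$n{\left(Q \right)} = 3 + 3 Q^{2}$ ($n{\left(Q \right)} = 3 Q Q + 3 = 3 Q^{2} + 3 = 3 + 3 Q^{2}$)
$13 + 11 n{\left(F{\left(-2 \right)} \right)} = 13 + 11 \left(3 + 3 \left(40 + 5 \sqrt{3}\right)^{2}\right) = 13 + \left(33 + 33 \left(40 + 5 \sqrt{3}\right)^{2}\right) = 46 + 33 \left(40 + 5 \sqrt{3}\right)^{2}$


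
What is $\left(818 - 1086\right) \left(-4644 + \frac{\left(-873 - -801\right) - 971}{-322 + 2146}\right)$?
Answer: $\frac{567603833}{456} \approx 1.2447 \cdot 10^{6}$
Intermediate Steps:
$\left(818 - 1086\right) \left(-4644 + \frac{\left(-873 - -801\right) - 971}{-322 + 2146}\right) = - 268 \left(-4644 + \frac{\left(-873 + 801\right) - 971}{1824}\right) = - 268 \left(-4644 + \left(-72 - 971\right) \frac{1}{1824}\right) = - 268 \left(-4644 - \frac{1043}{1824}\right) = \left(-268\right) \left(- \frac{8471699}{1824}\right) = \frac{567603833}{456}$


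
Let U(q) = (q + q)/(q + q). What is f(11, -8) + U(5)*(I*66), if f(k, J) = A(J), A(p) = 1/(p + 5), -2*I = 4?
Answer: -397/3 ≈ -132.33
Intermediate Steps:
I = -2 (I = -½*4 = -2)
A(p) = 1/(5 + p)
U(q) = 1 (U(q) = (2*q)/((2*q)) = (2*q)*(1/(2*q)) = 1)
f(k, J) = 1/(5 + J)
f(11, -8) + U(5)*(I*66) = 1/(5 - 8) + 1*(-2*66) = 1/(-3) + 1*(-132) = -⅓ - 132 = -397/3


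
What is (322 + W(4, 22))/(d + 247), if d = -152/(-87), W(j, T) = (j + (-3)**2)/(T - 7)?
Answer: 140447/108205 ≈ 1.2980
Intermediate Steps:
W(j, T) = (9 + j)/(-7 + T) (W(j, T) = (j + 9)/(-7 + T) = (9 + j)/(-7 + T))
d = 152/87 (d = -152*(-1/87) = 152/87 ≈ 1.7471)
(322 + W(4, 22))/(d + 247) = (322 + (9 + 4)/(-7 + 22))/(152/87 + 247) = (322 + 13/15)/(21641/87) = (322 + (1/15)*13)*(87/21641) = (322 + 13/15)*(87/21641) = (4843/15)*(87/21641) = 140447/108205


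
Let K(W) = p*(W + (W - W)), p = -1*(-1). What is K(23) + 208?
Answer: 231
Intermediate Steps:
p = 1
K(W) = W (K(W) = 1*(W + (W - W)) = 1*(W + 0) = 1*W = W)
K(23) + 208 = 23 + 208 = 231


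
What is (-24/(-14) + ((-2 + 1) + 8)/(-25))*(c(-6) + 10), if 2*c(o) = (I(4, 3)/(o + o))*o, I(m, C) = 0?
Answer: 502/35 ≈ 14.343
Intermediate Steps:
c(o) = 0 (c(o) = ((0/(o + o))*o)/2 = ((0/((2*o)))*o)/2 = ((0*(1/(2*o)))*o)/2 = (0*o)/2 = (½)*0 = 0)
(-24/(-14) + ((-2 + 1) + 8)/(-25))*(c(-6) + 10) = (-24/(-14) + ((-2 + 1) + 8)/(-25))*(0 + 10) = (-24*(-1/14) + (-1 + 8)*(-1/25))*10 = (12/7 + 7*(-1/25))*10 = (12/7 - 7/25)*10 = (251/175)*10 = 502/35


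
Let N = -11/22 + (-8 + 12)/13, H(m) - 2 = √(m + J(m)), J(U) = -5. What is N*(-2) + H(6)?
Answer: 44/13 ≈ 3.3846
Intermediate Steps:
H(m) = 2 + √(-5 + m) (H(m) = 2 + √(m - 5) = 2 + √(-5 + m))
N = -5/26 (N = -11*1/22 + 4*(1/13) = -½ + 4/13 = -5/26 ≈ -0.19231)
N*(-2) + H(6) = -5/26*(-2) + (2 + √(-5 + 6)) = 5/13 + (2 + √1) = 5/13 + (2 + 1) = 5/13 + 3 = 44/13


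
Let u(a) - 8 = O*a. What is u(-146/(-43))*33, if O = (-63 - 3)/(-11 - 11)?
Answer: 25806/43 ≈ 600.14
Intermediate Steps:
O = 3 (O = -66/(-22) = -66*(-1/22) = 3)
u(a) = 8 + 3*a
u(-146/(-43))*33 = (8 + 3*(-146/(-43)))*33 = (8 + 3*(-146*(-1/43)))*33 = (8 + 3*(146/43))*33 = (8 + 438/43)*33 = (782/43)*33 = 25806/43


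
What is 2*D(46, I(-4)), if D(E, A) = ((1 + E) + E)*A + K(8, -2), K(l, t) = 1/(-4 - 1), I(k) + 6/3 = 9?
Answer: 6508/5 ≈ 1301.6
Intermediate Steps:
I(k) = 7 (I(k) = -2 + 9 = 7)
K(l, t) = -⅕ (K(l, t) = 1/(-5) = -⅕)
D(E, A) = -⅕ + A*(1 + 2*E) (D(E, A) = ((1 + E) + E)*A - ⅕ = (1 + 2*E)*A - ⅕ = A*(1 + 2*E) - ⅕ = -⅕ + A*(1 + 2*E))
2*D(46, I(-4)) = 2*(-⅕ + 7 + 2*7*46) = 2*(-⅕ + 7 + 644) = 2*(3254/5) = 6508/5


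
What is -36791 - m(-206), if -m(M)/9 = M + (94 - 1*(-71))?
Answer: -37160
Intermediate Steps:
m(M) = -1485 - 9*M (m(M) = -9*(M + (94 - 1*(-71))) = -9*(M + (94 + 71)) = -9*(M + 165) = -9*(165 + M) = -1485 - 9*M)
-36791 - m(-206) = -36791 - (-1485 - 9*(-206)) = -36791 - (-1485 + 1854) = -36791 - 1*369 = -36791 - 369 = -37160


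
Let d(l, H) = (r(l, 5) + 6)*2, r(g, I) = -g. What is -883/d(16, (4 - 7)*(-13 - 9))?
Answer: 883/20 ≈ 44.150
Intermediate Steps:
d(l, H) = 12 - 2*l (d(l, H) = (-l + 6)*2 = (6 - l)*2 = 12 - 2*l)
-883/d(16, (4 - 7)*(-13 - 9)) = -883/(12 - 2*16) = -883/(12 - 32) = -883/(-20) = -883*(-1/20) = 883/20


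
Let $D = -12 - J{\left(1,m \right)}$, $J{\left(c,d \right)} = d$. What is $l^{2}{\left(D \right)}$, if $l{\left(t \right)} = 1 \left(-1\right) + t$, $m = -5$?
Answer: $64$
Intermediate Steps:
$D = -7$ ($D = -12 - -5 = -12 + 5 = -7$)
$l{\left(t \right)} = -1 + t$
$l^{2}{\left(D \right)} = \left(-1 - 7\right)^{2} = \left(-8\right)^{2} = 64$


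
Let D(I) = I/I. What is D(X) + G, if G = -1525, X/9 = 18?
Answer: -1524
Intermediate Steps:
X = 162 (X = 9*18 = 162)
D(I) = 1
D(X) + G = 1 - 1525 = -1524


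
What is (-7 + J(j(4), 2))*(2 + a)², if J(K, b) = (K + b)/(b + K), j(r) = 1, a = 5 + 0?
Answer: -294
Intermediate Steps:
a = 5
J(K, b) = 1 (J(K, b) = (K + b)/(K + b) = 1)
(-7 + J(j(4), 2))*(2 + a)² = (-7 + 1)*(2 + 5)² = -6*7² = -6*49 = -294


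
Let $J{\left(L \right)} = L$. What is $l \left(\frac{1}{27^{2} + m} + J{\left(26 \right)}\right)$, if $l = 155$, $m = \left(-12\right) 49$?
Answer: $\frac{568385}{141} \approx 4031.1$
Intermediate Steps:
$m = -588$
$l \left(\frac{1}{27^{2} + m} + J{\left(26 \right)}\right) = 155 \left(\frac{1}{27^{2} - 588} + 26\right) = 155 \left(\frac{1}{729 - 588} + 26\right) = 155 \left(\frac{1}{141} + 26\right) = 155 \cdot \frac{3667}{141} = \frac{568385}{141}$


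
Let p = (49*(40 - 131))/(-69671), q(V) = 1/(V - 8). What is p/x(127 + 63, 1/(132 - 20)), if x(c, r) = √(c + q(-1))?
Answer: 1911*√1709/17009677 ≈ 0.0046445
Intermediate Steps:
q(V) = 1/(-8 + V)
p = 637/9953 (p = (49*(-91))*(-1/69671) = -4459*(-1/69671) = 637/9953 ≈ 0.064001)
x(c, r) = √(-⅑ + c) (x(c, r) = √(c + 1/(-8 - 1)) = √(c + 1/(-9)) = √(c - ⅑) = √(-⅑ + c))
p/x(127 + 63, 1/(132 - 20)) = 637/(9953*((√(-1 + 9*(127 + 63))/3))) = 637/(9953*((√(-1 + 9*190)/3))) = 637/(9953*((√(-1 + 1710)/3))) = 637/(9953*((√1709/3))) = 637*(3*√1709/1709)/9953 = 1911*√1709/17009677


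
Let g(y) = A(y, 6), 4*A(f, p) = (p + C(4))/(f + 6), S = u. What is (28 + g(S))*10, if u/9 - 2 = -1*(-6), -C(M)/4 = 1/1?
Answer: 21845/78 ≈ 280.06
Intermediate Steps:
C(M) = -4 (C(M) = -4/1 = -4*1 = -4)
u = 72 (u = 18 + 9*(-1*(-6)) = 18 + 9*6 = 18 + 54 = 72)
S = 72
A(f, p) = (-4 + p)/(4*(6 + f)) (A(f, p) = ((p - 4)/(f + 6))/4 = ((-4 + p)/(6 + f))/4 = (-4 + p)/(4*(6 + f)))
g(y) = 1/(2*(6 + y)) (g(y) = (-4 + 6)/(4*(6 + y)) = (¼)*2/(6 + y) = 1/(2*(6 + y)))
(28 + g(S))*10 = (28 + 1/(2*(6 + 72)))*10 = (28 + (½)/78)*10 = (28 + (½)*(1/78))*10 = (28 + 1/156)*10 = (4369/156)*10 = 21845/78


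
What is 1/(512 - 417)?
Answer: 1/95 ≈ 0.010526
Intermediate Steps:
1/(512 - 417) = 1/95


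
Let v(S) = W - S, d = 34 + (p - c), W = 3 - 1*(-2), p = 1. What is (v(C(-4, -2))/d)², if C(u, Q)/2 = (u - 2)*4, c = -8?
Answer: 2809/1849 ≈ 1.5192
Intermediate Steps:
C(u, Q) = -16 + 8*u (C(u, Q) = 2*((u - 2)*4) = 2*((-2 + u)*4) = 2*(-8 + 4*u) = -16 + 8*u)
W = 5 (W = 3 + 2 = 5)
d = 43 (d = 34 + (1 - 1*(-8)) = 34 + (1 + 8) = 34 + 9 = 43)
v(S) = 5 - S
(v(C(-4, -2))/d)² = ((5 - (-16 + 8*(-4)))/43)² = ((5 - (-16 - 32))*(1/43))² = ((5 - 1*(-48))*(1/43))² = ((5 + 48)*(1/43))² = (53*(1/43))² = (53/43)² = 2809/1849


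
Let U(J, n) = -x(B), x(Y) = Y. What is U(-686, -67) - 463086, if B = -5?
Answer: -463081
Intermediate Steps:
U(J, n) = 5 (U(J, n) = -1*(-5) = 5)
U(-686, -67) - 463086 = 5 - 463086 = -463081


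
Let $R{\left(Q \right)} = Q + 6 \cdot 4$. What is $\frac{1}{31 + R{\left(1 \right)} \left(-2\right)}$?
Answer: $- \frac{1}{19} \approx -0.052632$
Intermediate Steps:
$R{\left(Q \right)} = 24 + Q$ ($R{\left(Q \right)} = Q + 24 = 24 + Q$)
$\frac{1}{31 + R{\left(1 \right)} \left(-2\right)} = \frac{1}{31 + \left(24 + 1\right) \left(-2\right)} = \frac{1}{31 + 25 \left(-2\right)} = \frac{1}{31 - 50} = \frac{1}{-19} = - \frac{1}{19}$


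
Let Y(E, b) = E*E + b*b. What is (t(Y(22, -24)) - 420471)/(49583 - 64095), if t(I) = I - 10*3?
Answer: 419441/14512 ≈ 28.903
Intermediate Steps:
Y(E, b) = E**2 + b**2
t(I) = -30 + I (t(I) = I - 30 = -30 + I)
(t(Y(22, -24)) - 420471)/(49583 - 64095) = ((-30 + (22**2 + (-24)**2)) - 420471)/(49583 - 64095) = ((-30 + (484 + 576)) - 420471)/(-14512) = ((-30 + 1060) - 420471)*(-1/14512) = (1030 - 420471)*(-1/14512) = -419441*(-1/14512) = 419441/14512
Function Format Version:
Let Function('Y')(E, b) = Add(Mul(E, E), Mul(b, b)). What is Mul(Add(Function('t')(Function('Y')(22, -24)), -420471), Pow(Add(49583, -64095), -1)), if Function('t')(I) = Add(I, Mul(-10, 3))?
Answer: Rational(419441, 14512) ≈ 28.903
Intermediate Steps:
Function('Y')(E, b) = Add(Pow(E, 2), Pow(b, 2))
Function('t')(I) = Add(-30, I) (Function('t')(I) = Add(I, -30) = Add(-30, I))
Mul(Add(Function('t')(Function('Y')(22, -24)), -420471), Pow(Add(49583, -64095), -1)) = Mul(Add(Add(-30, Add(Pow(22, 2), Pow(-24, 2))), -420471), Pow(Add(49583, -64095), -1)) = Mul(Add(Add(-30, Add(484, 576)), -420471), Pow(-14512, -1)) = Mul(Add(Add(-30, 1060), -420471), Rational(-1, 14512)) = Mul(Add(1030, -420471), Rational(-1, 14512)) = Mul(-419441, Rational(-1, 14512)) = Rational(419441, 14512)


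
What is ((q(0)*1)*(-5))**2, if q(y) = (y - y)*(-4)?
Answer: 0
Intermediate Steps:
q(y) = 0 (q(y) = 0*(-4) = 0)
((q(0)*1)*(-5))**2 = ((0*1)*(-5))**2 = (0*(-5))**2 = 0**2 = 0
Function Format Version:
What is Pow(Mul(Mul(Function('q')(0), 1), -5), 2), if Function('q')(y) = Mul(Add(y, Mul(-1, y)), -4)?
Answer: 0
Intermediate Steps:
Function('q')(y) = 0 (Function('q')(y) = Mul(0, -4) = 0)
Pow(Mul(Mul(Function('q')(0), 1), -5), 2) = Pow(Mul(Mul(0, 1), -5), 2) = Pow(Mul(0, -5), 2) = Pow(0, 2) = 0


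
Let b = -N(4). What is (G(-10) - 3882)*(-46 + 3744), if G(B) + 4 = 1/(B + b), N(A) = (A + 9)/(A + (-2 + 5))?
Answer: -1192771410/83 ≈ -1.4371e+7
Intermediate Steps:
N(A) = (9 + A)/(3 + A) (N(A) = (9 + A)/(A + 3) = (9 + A)/(3 + A))
b = -13/7 (b = -(9 + 4)/(3 + 4) = -13/7 ≈ -1.8571)
G(B) = -4 + 1/(-13/7 + B) (G(B) = -4 + 1/(B - 13/7) = -4 + 1/(-13/7 + B))
(G(-10) - 3882)*(-46 + 3744) = ((59 - 28*(-10))/(-13 + 7*(-10)) - 3882)*(-46 + 3744) = ((59 + 280)/(-13 - 70) - 3882)*3698 = (339/(-83) - 3882)*3698 = (-1/83*339 - 3882)*3698 = (-339/83 - 3882)*3698 = -322545/83*3698 = -1192771410/83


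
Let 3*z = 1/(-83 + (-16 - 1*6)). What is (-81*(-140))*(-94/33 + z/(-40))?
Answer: -3553101/110 ≈ -32301.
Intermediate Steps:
z = -1/315 (z = 1/(3*(-83 + (-16 - 1*6))) = 1/(3*(-83 + (-16 - 6))) = 1/(3*(-83 - 22)) = (⅓)/(-105) = (⅓)*(-1/105) = -1/315 ≈ -0.0031746)
(-81*(-140))*(-94/33 + z/(-40)) = (-81*(-140))*(-94/33 - 1/315/(-40)) = 11340*(-94*1/33 - 1/315*(-1/40)) = 11340*(-94/33 + 1/12600) = 11340*(-394789/138600) = -3553101/110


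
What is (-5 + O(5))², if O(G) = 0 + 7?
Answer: 4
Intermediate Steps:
O(G) = 7
(-5 + O(5))² = (-5 + 7)² = 2² = 4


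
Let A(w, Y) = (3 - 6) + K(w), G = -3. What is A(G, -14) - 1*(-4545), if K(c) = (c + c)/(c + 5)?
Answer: 4539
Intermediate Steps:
K(c) = 2*c/(5 + c) (K(c) = (2*c)/(5 + c) = 2*c/(5 + c))
A(w, Y) = -3 + 2*w/(5 + w) (A(w, Y) = (3 - 6) + 2*w/(5 + w) = -3 + 2*w/(5 + w))
A(G, -14) - 1*(-4545) = (-15 - 1*(-3))/(5 - 3) - 1*(-4545) = (-15 + 3)/2 + 4545 = (1/2)*(-12) + 4545 = -6 + 4545 = 4539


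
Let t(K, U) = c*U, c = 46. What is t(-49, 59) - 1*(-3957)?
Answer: 6671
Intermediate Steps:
t(K, U) = 46*U
t(-49, 59) - 1*(-3957) = 46*59 - 1*(-3957) = 2714 + 3957 = 6671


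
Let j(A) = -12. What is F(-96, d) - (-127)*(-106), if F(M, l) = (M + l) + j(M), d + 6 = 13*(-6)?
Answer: -13654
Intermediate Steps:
d = -84 (d = -6 + 13*(-6) = -6 - 78 = -84)
F(M, l) = -12 + M + l (F(M, l) = (M + l) - 12 = -12 + M + l)
F(-96, d) - (-127)*(-106) = (-12 - 96 - 84) - (-127)*(-106) = -192 - 1*13462 = -192 - 13462 = -13654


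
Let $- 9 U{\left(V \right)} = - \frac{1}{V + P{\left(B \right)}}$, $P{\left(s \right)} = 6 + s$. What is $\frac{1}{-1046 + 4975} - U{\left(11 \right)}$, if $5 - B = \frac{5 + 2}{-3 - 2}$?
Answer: $- \frac{18592}{4137237} \approx -0.0044938$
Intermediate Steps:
$B = \frac{32}{5}$ ($B = 5 - \frac{5 + 2}{-3 - 2} = 5 - \frac{7}{-5} = 5 - 7 \left(- \frac{1}{5}\right) = 5 - - \frac{7}{5} = 5 + \frac{7}{5} = \frac{32}{5} \approx 6.4$)
$U{\left(V \right)} = \frac{1}{9 \left(\frac{62}{5} + V\right)}$ ($U{\left(V \right)} = - \frac{\left(-1\right) \frac{1}{V + \left(6 + \frac{32}{5}\right)}}{9} = - \frac{\left(-1\right) \frac{1}{V + \frac{62}{5}}}{9} = - \frac{\left(-1\right) \frac{1}{\frac{62}{5} + V}}{9} = \frac{1}{9 \left(\frac{62}{5} + V\right)}$)
$\frac{1}{-1046 + 4975} - U{\left(11 \right)} = \frac{1}{-1046 + 4975} - \frac{5}{9 \left(62 + 5 \cdot 11\right)} = \frac{1}{3929} - \frac{5}{9 \left(62 + 55\right)} = \frac{1}{3929} - \frac{5}{9 \cdot 117} = \frac{1}{3929} - \frac{5}{9} \cdot \frac{1}{117} = \frac{1}{3929} - \frac{5}{1053} = - \frac{18592}{4137237}$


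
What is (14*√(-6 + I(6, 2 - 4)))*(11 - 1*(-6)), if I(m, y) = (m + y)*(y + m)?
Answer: 238*√10 ≈ 752.62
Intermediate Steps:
I(m, y) = (m + y)² (I(m, y) = (m + y)*(m + y) = (m + y)²)
(14*√(-6 + I(6, 2 - 4)))*(11 - 1*(-6)) = (14*√(-6 + (6 + (2 - 4))²))*(11 - 1*(-6)) = (14*√(-6 + (6 - 2)²))*(11 + 6) = (14*√(-6 + 4²))*17 = (14*√(-6 + 16))*17 = (14*√10)*17 = 238*√10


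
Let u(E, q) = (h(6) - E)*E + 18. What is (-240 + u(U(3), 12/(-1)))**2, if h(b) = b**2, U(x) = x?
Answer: 15129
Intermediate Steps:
u(E, q) = 18 + E*(36 - E) (u(E, q) = (6**2 - E)*E + 18 = (36 - E)*E + 18 = E*(36 - E) + 18 = 18 + E*(36 - E))
(-240 + u(U(3), 12/(-1)))**2 = (-240 + (18 - 1*3**2 + 36*3))**2 = (-240 + (18 - 1*9 + 108))**2 = (-240 + (18 - 9 + 108))**2 = (-240 + 117)**2 = (-123)**2 = 15129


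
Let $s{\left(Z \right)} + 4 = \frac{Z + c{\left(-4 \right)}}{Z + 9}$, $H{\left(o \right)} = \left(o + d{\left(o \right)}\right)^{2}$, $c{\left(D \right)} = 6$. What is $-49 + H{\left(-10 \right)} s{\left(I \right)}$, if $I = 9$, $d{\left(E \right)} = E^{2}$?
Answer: $-25699$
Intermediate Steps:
$H{\left(o \right)} = \left(o + o^{2}\right)^{2}$
$s{\left(Z \right)} = -4 + \frac{6 + Z}{9 + Z}$ ($s{\left(Z \right)} = -4 + \frac{Z + 6}{Z + 9} = -4 + \frac{6 + Z}{9 + Z}$)
$-49 + H{\left(-10 \right)} s{\left(I \right)} = -49 + \left(-10\right)^{2} \left(1 - 10\right)^{2} \frac{3 \left(-10 - 9\right)}{9 + 9} = -49 + 100 \left(-9\right)^{2} \frac{3 \left(-10 - 9\right)}{18} = -49 + 100 \cdot 81 \cdot 3 \cdot \frac{1}{18} \left(-19\right) = -49 + 8100 \left(- \frac{19}{6}\right) = -49 - 25650 = -25699$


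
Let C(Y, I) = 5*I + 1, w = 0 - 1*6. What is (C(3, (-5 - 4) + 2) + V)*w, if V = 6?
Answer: 168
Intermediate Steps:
w = -6 (w = 0 - 6 = -6)
C(Y, I) = 1 + 5*I
(C(3, (-5 - 4) + 2) + V)*w = ((1 + 5*((-5 - 4) + 2)) + 6)*(-6) = ((1 + 5*(-9 + 2)) + 6)*(-6) = ((1 + 5*(-7)) + 6)*(-6) = ((1 - 35) + 6)*(-6) = (-34 + 6)*(-6) = -28*(-6) = 168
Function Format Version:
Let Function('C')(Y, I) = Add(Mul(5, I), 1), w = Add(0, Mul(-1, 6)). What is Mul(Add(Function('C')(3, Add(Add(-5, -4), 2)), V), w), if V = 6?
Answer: 168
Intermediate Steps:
w = -6 (w = Add(0, -6) = -6)
Function('C')(Y, I) = Add(1, Mul(5, I))
Mul(Add(Function('C')(3, Add(Add(-5, -4), 2)), V), w) = Mul(Add(Add(1, Mul(5, Add(Add(-5, -4), 2))), 6), -6) = Mul(Add(Add(1, Mul(5, Add(-9, 2))), 6), -6) = Mul(Add(Add(1, Mul(5, -7)), 6), -6) = Mul(Add(Add(1, -35), 6), -6) = Mul(Add(-34, 6), -6) = Mul(-28, -6) = 168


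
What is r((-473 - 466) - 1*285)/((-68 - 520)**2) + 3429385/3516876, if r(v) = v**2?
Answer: 44823531289/8444019276 ≈ 5.3083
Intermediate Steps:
r((-473 - 466) - 1*285)/((-68 - 520)**2) + 3429385/3516876 = ((-473 - 466) - 1*285)**2/((-68 - 520)**2) + 3429385/3516876 = (-939 - 285)**2/((-588)**2) + 3429385*(1/3516876) = (-1224)**2/345744 + 3429385/3516876 = 1498176*(1/345744) + 3429385/3516876 = 10404/2401 + 3429385/3516876 = 44823531289/8444019276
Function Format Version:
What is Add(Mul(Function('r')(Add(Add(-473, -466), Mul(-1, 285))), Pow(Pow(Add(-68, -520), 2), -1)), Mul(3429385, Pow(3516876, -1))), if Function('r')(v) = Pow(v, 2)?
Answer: Rational(44823531289, 8444019276) ≈ 5.3083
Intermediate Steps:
Add(Mul(Function('r')(Add(Add(-473, -466), Mul(-1, 285))), Pow(Pow(Add(-68, -520), 2), -1)), Mul(3429385, Pow(3516876, -1))) = Add(Mul(Pow(Add(Add(-473, -466), Mul(-1, 285)), 2), Pow(Pow(Add(-68, -520), 2), -1)), Mul(3429385, Pow(3516876, -1))) = Add(Mul(Pow(Add(-939, -285), 2), Pow(Pow(-588, 2), -1)), Mul(3429385, Rational(1, 3516876))) = Add(Mul(Pow(-1224, 2), Pow(345744, -1)), Rational(3429385, 3516876)) = Add(Mul(1498176, Rational(1, 345744)), Rational(3429385, 3516876)) = Add(Rational(10404, 2401), Rational(3429385, 3516876)) = Rational(44823531289, 8444019276)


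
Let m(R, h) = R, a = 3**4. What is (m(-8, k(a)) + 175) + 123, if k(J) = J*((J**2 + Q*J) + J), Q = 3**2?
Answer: 290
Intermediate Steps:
a = 81
Q = 9
k(J) = J*(J**2 + 10*J) (k(J) = J*((J**2 + 9*J) + J) = J*(J**2 + 10*J))
(m(-8, k(a)) + 175) + 123 = (-8 + 175) + 123 = 167 + 123 = 290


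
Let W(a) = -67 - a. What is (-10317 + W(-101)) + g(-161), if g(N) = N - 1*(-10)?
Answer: -10434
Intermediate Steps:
g(N) = 10 + N (g(N) = N + 10 = 10 + N)
(-10317 + W(-101)) + g(-161) = (-10317 + (-67 - 1*(-101))) + (10 - 161) = (-10317 + (-67 + 101)) - 151 = (-10317 + 34) - 151 = -10283 - 151 = -10434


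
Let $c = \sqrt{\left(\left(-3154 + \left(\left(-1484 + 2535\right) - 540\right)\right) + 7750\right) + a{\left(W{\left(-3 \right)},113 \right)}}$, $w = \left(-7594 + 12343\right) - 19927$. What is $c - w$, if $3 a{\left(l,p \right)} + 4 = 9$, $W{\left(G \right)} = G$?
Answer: $15178 + \frac{\sqrt{45978}}{3} \approx 15249.0$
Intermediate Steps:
$w = -15178$ ($w = 4749 - 19927 = -15178$)
$a{\left(l,p \right)} = \frac{5}{3}$ ($a{\left(l,p \right)} = - \frac{4}{3} + \frac{1}{3} \cdot 9 = - \frac{4}{3} + 3 = \frac{5}{3}$)
$c = \frac{\sqrt{45978}}{3}$ ($c = \sqrt{\left(\left(-3154 + \left(\left(-1484 + 2535\right) - 540\right)\right) + 7750\right) + \frac{5}{3}} = \sqrt{\left(\left(-3154 + \left(1051 - 540\right)\right) + 7750\right) + \frac{5}{3}} = \sqrt{\left(\left(-3154 + 511\right) + 7750\right) + \frac{5}{3}} = \sqrt{\left(-2643 + 7750\right) + \frac{5}{3}} = \sqrt{5107 + \frac{5}{3}} = \sqrt{\frac{15326}{3}} = \frac{\sqrt{45978}}{3} \approx 71.475$)
$c - w = \frac{\sqrt{45978}}{3} - -15178 = \frac{\sqrt{45978}}{3} + 15178 = 15178 + \frac{\sqrt{45978}}{3}$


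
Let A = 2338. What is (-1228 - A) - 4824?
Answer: -8390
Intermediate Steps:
(-1228 - A) - 4824 = (-1228 - 1*2338) - 4824 = (-1228 - 2338) - 4824 = -3566 - 4824 = -8390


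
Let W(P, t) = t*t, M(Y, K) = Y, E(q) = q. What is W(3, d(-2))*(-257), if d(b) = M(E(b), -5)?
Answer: -1028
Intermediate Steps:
d(b) = b
W(P, t) = t**2
W(3, d(-2))*(-257) = (-2)**2*(-257) = 4*(-257) = -1028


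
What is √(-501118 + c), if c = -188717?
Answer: I*√689835 ≈ 830.56*I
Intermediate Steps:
√(-501118 + c) = √(-501118 - 188717) = √(-689835) = I*√689835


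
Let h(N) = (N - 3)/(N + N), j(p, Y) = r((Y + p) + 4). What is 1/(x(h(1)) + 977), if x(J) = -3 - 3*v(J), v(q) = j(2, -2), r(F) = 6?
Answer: 1/956 ≈ 0.0010460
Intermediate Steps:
j(p, Y) = 6
h(N) = (-3 + N)/(2*N) (h(N) = (-3 + N)/((2*N)) = (-3 + N)*(1/(2*N)) = (-3 + N)/(2*N))
v(q) = 6
x(J) = -21 (x(J) = -3 - 3*6 = -3 - 18 = -21)
1/(x(h(1)) + 977) = 1/(-21 + 977) = 1/956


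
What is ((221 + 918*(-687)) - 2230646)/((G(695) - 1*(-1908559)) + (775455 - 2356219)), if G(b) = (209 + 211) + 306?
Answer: -953697/109507 ≈ -8.7090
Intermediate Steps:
G(b) = 726 (G(b) = 420 + 306 = 726)
((221 + 918*(-687)) - 2230646)/((G(695) - 1*(-1908559)) + (775455 - 2356219)) = ((221 + 918*(-687)) - 2230646)/((726 - 1*(-1908559)) + (775455 - 2356219)) = ((221 - 630666) - 2230646)/((726 + 1908559) - 1580764) = (-630445 - 2230646)/(1909285 - 1580764) = -2861091/328521 = -2861091*1/328521 = -953697/109507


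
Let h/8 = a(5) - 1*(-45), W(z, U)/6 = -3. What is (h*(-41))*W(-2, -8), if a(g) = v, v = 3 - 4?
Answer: 259776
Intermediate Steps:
W(z, U) = -18 (W(z, U) = 6*(-3) = -18)
v = -1
a(g) = -1
h = 352 (h = 8*(-1 - 1*(-45)) = 8*(-1 + 45) = 8*44 = 352)
(h*(-41))*W(-2, -8) = (352*(-41))*(-18) = -14432*(-18) = 259776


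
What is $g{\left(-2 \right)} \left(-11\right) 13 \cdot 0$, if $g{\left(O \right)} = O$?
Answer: $0$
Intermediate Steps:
$g{\left(-2 \right)} \left(-11\right) 13 \cdot 0 = \left(-2\right) \left(-11\right) 13 \cdot 0 = 22 \cdot 0 = 0$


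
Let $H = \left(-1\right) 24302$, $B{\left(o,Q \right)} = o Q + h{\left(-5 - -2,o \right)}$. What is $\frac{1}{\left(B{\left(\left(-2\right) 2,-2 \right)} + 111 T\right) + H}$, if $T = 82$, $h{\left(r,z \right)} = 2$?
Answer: $- \frac{1}{15190} \approx -6.5833 \cdot 10^{-5}$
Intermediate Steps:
$B{\left(o,Q \right)} = 2 + Q o$ ($B{\left(o,Q \right)} = o Q + 2 = Q o + 2 = 2 + Q o$)
$H = -24302$
$\frac{1}{\left(B{\left(\left(-2\right) 2,-2 \right)} + 111 T\right) + H} = \frac{1}{\left(\left(2 - 2 \left(\left(-2\right) 2\right)\right) + 111 \cdot 82\right) - 24302} = \frac{1}{\left(\left(2 - -8\right) + 9102\right) - 24302} = \frac{1}{\left(\left(2 + 8\right) + 9102\right) - 24302} = \frac{1}{\left(10 + 9102\right) - 24302} = \frac{1}{9112 - 24302} = \frac{1}{-15190} = - \frac{1}{15190}$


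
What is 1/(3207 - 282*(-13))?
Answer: 1/6873 ≈ 0.00014550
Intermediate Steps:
1/(3207 - 282*(-13)) = 1/(3207 + 3666) = 1/6873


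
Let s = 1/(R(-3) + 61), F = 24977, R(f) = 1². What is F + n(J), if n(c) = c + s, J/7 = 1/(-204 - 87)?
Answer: 450634891/18042 ≈ 24977.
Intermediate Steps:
R(f) = 1
J = -7/291 (J = 7/(-204 - 87) = 7/(-291) = 7*(-1/291) = -7/291 ≈ -0.024055)
s = 1/62 (s = 1/(1 + 61) = 1/62 ≈ 0.016129)
n(c) = 1/62 + c (n(c) = c + 1/62 = 1/62 + c)
F + n(J) = 24977 + (1/62 - 7/291) = 24977 - 143/18042 = 450634891/18042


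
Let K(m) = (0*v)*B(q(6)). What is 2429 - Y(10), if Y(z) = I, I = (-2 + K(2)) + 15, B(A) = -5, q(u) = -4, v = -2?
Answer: 2416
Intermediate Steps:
K(m) = 0 (K(m) = (0*(-2))*(-5) = 0*(-5) = 0)
I = 13 (I = (-2 + 0) + 15 = -2 + 15 = 13)
Y(z) = 13
2429 - Y(10) = 2429 - 1*13 = 2429 - 13 = 2416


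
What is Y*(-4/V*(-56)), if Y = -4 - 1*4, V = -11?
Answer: 1792/11 ≈ 162.91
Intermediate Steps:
Y = -8 (Y = -4 - 4 = -8)
Y*(-4/V*(-56)) = -8*(-4/(-11))*(-56) = -8*(-4*(-1/11))*(-56) = -32*(-56)/11 = -8*(-224/11) = 1792/11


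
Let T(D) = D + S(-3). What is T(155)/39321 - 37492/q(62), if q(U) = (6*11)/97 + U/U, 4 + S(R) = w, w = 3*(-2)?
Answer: -142999600769/6409323 ≈ -22311.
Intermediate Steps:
w = -6
S(R) = -10 (S(R) = -4 - 6 = -10)
T(D) = -10 + D (T(D) = D - 10 = -10 + D)
q(U) = 163/97 (q(U) = 66*(1/97) + 1 = 66/97 + 1 = 163/97)
T(155)/39321 - 37492/q(62) = (-10 + 155)/39321 - 37492/163/97 = 145*(1/39321) - 37492*97/163 = 145/39321 - 3636724/163 = -142999600769/6409323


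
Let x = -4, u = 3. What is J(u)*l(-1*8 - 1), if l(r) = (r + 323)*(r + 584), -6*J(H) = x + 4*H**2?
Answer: -2888800/3 ≈ -9.6293e+5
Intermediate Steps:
J(H) = 2/3 - 2*H**2/3 (J(H) = -(-4 + 4*H**2)/6 = 2/3 - 2*H**2/3)
l(r) = (323 + r)*(584 + r)
J(u)*l(-1*8 - 1) = (2/3 - 2/3*3**2)*(188632 + (-1*8 - 1)**2 + 907*(-1*8 - 1)) = (2/3 - 2/3*9)*(188632 + (-8 - 1)**2 + 907*(-8 - 1)) = (2/3 - 6)*(188632 + (-9)**2 + 907*(-9)) = -16*(188632 + 81 - 8163)/3 = -16/3*180550 = -2888800/3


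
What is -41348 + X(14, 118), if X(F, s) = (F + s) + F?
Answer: -41202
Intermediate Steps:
X(F, s) = s + 2*F
-41348 + X(14, 118) = -41348 + (118 + 2*14) = -41348 + (118 + 28) = -41348 + 146 = -41202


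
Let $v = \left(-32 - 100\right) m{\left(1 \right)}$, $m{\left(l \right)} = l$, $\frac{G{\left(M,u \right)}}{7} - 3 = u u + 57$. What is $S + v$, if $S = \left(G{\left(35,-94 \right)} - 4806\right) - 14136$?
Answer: $43198$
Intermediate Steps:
$G{\left(M,u \right)} = 420 + 7 u^{2}$ ($G{\left(M,u \right)} = 21 + 7 \left(u u + 57\right) = 21 + 7 \left(u^{2} + 57\right) = 21 + 7 \left(57 + u^{2}\right) = 21 + \left(399 + 7 u^{2}\right) = 420 + 7 u^{2}$)
$v = -132$ ($v = \left(-32 - 100\right) 1 = \left(-132\right) 1 = -132$)
$S = 43330$ ($S = \left(\left(420 + 7 \left(-94\right)^{2}\right) - 4806\right) - 14136 = \left(\left(420 + 7 \cdot 8836\right) - 4806\right) - 14136 = \left(\left(420 + 61852\right) - 4806\right) - 14136 = \left(62272 - 4806\right) - 14136 = 57466 - 14136 = 43330$)
$S + v = 43330 - 132 = 43198$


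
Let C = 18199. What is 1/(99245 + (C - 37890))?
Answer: 1/79554 ≈ 1.2570e-5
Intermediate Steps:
1/(99245 + (C - 37890)) = 1/(99245 + (18199 - 37890)) = 1/(99245 - 19691) = 1/79554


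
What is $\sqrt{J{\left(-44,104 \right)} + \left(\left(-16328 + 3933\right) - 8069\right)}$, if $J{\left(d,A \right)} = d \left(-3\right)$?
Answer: $2 i \sqrt{5083} \approx 142.59 i$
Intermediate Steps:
$J{\left(d,A \right)} = - 3 d$
$\sqrt{J{\left(-44,104 \right)} + \left(\left(-16328 + 3933\right) - 8069\right)} = \sqrt{\left(-3\right) \left(-44\right) + \left(\left(-16328 + 3933\right) - 8069\right)} = \sqrt{132 - 20464} = \sqrt{-20332} = 2 i \sqrt{5083}$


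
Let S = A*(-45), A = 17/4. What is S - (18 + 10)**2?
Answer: -3901/4 ≈ -975.25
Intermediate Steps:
A = 17/4 (A = 17*(1/4) = 17/4 ≈ 4.2500)
S = -765/4 (S = (17/4)*(-45) = -765/4 ≈ -191.25)
S - (18 + 10)**2 = -765/4 - (18 + 10)**2 = -765/4 - 1*28**2 = -765/4 - 1*784 = -765/4 - 784 = -3901/4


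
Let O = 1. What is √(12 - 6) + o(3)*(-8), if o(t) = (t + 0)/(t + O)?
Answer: -6 + √6 ≈ -3.5505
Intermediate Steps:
o(t) = t/(1 + t) (o(t) = (t + 0)/(t + 1) = t/(1 + t))
√(12 - 6) + o(3)*(-8) = √(12 - 6) + (3/(1 + 3))*(-8) = √6 + (3/4)*(-8) = √6 + (3*(¼))*(-8) = √6 + (¾)*(-8) = √6 - 6 = -6 + √6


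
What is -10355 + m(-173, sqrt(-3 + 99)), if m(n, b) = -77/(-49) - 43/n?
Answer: -12537701/1211 ≈ -10353.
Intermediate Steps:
m(n, b) = 11/7 - 43/n (m(n, b) = -77*(-1/49) - 43/n = 11/7 - 43/n)
-10355 + m(-173, sqrt(-3 + 99)) = -10355 + (11/7 - 43/(-173)) = -10355 + (11/7 - 43*(-1/173)) = -10355 + (11/7 + 43/173) = -10355 + 2204/1211 = -12537701/1211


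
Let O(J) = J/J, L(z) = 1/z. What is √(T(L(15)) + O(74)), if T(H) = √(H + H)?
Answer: √(225 + 15*√30)/15 ≈ 1.1684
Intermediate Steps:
T(H) = √2*√H (T(H) = √(2*H) = √2*√H)
O(J) = 1
√(T(L(15)) + O(74)) = √(√2*√(1/15) + 1) = √(√2*(√15/15) + 1) = √(√30/15 + 1) = √(1 + √30/15)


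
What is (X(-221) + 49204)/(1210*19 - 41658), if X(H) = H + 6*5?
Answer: -49013/18668 ≈ -2.6255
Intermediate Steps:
X(H) = 30 + H (X(H) = H + 30 = 30 + H)
(X(-221) + 49204)/(1210*19 - 41658) = ((30 - 221) + 49204)/(1210*19 - 41658) = (-191 + 49204)/(22990 - 41658) = 49013/(-18668) = 49013*(-1/18668) = -49013/18668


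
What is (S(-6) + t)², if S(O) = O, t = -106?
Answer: 12544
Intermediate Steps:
(S(-6) + t)² = (-6 - 106)² = (-112)² = 12544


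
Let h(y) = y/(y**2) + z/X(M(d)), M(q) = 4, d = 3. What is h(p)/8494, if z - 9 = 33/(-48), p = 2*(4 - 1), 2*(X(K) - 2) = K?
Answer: 431/1630848 ≈ 0.00026428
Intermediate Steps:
X(K) = 2 + K/2
p = 6 (p = 2*3 = 6)
z = 133/16 (z = 9 + 33/(-48) = 9 + 33*(-1/48) = 9 - 11/16 = 133/16 ≈ 8.3125)
h(y) = 133/64 + 1/y (h(y) = y/(y**2) + 133/(16*(2 + (1/2)*4)) = y/y**2 + 133/(16*(2 + 2)) = 1/y + (133/16)/4 = 1/y + (133/16)*(1/4) = 1/y + 133/64 = 133/64 + 1/y)
h(p)/8494 = (133/64 + 1/6)/8494 = (133/64 + 1/6)*(1/8494) = (431/192)*(1/8494) = 431/1630848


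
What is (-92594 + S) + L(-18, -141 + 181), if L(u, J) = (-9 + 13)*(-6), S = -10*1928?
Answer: -111898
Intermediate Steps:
S = -19280
L(u, J) = -24 (L(u, J) = 4*(-6) = -24)
(-92594 + S) + L(-18, -141 + 181) = (-92594 - 19280) - 24 = -111874 - 24 = -111898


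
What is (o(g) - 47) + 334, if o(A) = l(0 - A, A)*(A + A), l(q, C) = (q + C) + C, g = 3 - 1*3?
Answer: 287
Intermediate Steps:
g = 0 (g = 3 - 3 = 0)
l(q, C) = q + 2*C (l(q, C) = (C + q) + C = q + 2*C)
o(A) = 2*A² (o(A) = ((0 - A) + 2*A)*(A + A) = (-A + 2*A)*(2*A) = A*(2*A) = 2*A²)
(o(g) - 47) + 334 = (2*0² - 47) + 334 = (2*0 - 47) + 334 = (0 - 47) + 334 = -47 + 334 = 287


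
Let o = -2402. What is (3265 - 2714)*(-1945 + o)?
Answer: -2395197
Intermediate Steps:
(3265 - 2714)*(-1945 + o) = (3265 - 2714)*(-1945 - 2402) = 551*(-4347) = -2395197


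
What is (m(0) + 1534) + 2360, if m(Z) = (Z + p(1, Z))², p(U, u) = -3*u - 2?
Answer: 3898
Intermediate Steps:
p(U, u) = -2 - 3*u
m(Z) = (-2 - 2*Z)² (m(Z) = (Z + (-2 - 3*Z))² = (-2 - 2*Z)²)
(m(0) + 1534) + 2360 = (4*(1 + 0)² + 1534) + 2360 = (4*1² + 1534) + 2360 = (4*1 + 1534) + 2360 = (4 + 1534) + 2360 = 1538 + 2360 = 3898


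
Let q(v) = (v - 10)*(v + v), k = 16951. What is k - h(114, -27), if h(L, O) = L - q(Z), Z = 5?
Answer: 16787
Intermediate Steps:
q(v) = 2*v*(-10 + v) (q(v) = (-10 + v)*(2*v) = 2*v*(-10 + v))
h(L, O) = 50 + L (h(L, O) = L - 2*5*(-10 + 5) = L - 2*5*(-5) = L - 1*(-50) = L + 50 = 50 + L)
k - h(114, -27) = 16951 - (50 + 114) = 16951 - 1*164 = 16951 - 164 = 16787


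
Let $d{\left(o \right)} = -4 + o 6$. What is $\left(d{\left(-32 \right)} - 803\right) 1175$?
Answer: $-1173825$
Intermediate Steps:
$d{\left(o \right)} = -4 + 6 o$
$\left(d{\left(-32 \right)} - 803\right) 1175 = \left(\left(-4 + 6 \left(-32\right)\right) - 803\right) 1175 = \left(\left(-4 - 192\right) - 803\right) 1175 = \left(-196 - 803\right) 1175 = \left(-999\right) 1175 = -1173825$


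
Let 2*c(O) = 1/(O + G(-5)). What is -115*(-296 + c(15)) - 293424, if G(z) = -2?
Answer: -6744099/26 ≈ -2.5939e+5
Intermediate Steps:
c(O) = 1/(2*(-2 + O)) (c(O) = 1/(2*(O - 2)) = 1/(2*(-2 + O)))
-115*(-296 + c(15)) - 293424 = -115*(-296 + 1/(2*(-2 + 15))) - 293424 = -115*(-296 + (1/2)/13) - 293424 = -115*(-296 + (1/2)*(1/13)) - 293424 = -115*(-296 + 1/26) - 293424 = -115*(-7695/26) - 293424 = 884925/26 - 293424 = -6744099/26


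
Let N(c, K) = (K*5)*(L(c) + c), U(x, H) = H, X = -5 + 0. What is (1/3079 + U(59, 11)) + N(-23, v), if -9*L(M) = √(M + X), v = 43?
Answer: -15191785/3079 - 430*I*√7/9 ≈ -4934.0 - 126.41*I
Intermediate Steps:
X = -5
L(M) = -√(-5 + M)/9 (L(M) = -√(M - 5)/9 = -√(-5 + M)/9)
N(c, K) = 5*K*(c - √(-5 + c)/9) (N(c, K) = (K*5)*(-√(-5 + c)/9 + c) = (5*K)*(c - √(-5 + c)/9) = 5*K*(c - √(-5 + c)/9))
(1/3079 + U(59, 11)) + N(-23, v) = (1/3079 + 11) + (5/9)*43*(-√(-5 - 23) + 9*(-23)) = (1/3079 + 11) + (5/9)*43*(-√(-28) - 207) = 33870/3079 + (5/9)*43*(-2*I*√7 - 207) = 33870/3079 + (5/9)*43*(-207 - 2*I*√7) = 33870/3079 + (-4945 - 430*I*√7/9) = -15191785/3079 - 430*I*√7/9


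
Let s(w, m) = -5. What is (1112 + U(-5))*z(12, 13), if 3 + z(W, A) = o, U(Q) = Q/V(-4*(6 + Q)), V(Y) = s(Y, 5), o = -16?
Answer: -21147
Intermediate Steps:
V(Y) = -5
U(Q) = -Q/5 (U(Q) = Q/(-5) = Q*(-1/5) = -Q/5)
z(W, A) = -19 (z(W, A) = -3 - 16 = -19)
(1112 + U(-5))*z(12, 13) = (1112 - 1/5*(-5))*(-19) = (1112 + 1)*(-19) = 1113*(-19) = -21147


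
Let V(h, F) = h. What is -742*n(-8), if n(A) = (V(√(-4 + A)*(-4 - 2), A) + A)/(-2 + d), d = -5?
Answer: -848 - 1272*I*√3 ≈ -848.0 - 2203.2*I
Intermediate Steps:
n(A) = -A/7 + 6*√(-4 + A)/7 (n(A) = (√(-4 + A)*(-4 - 2) + A)/(-2 - 5) = (√(-4 + A)*(-6) + A)/(-7) = (-6*√(-4 + A) + A)*(-⅐) = (A - 6*√(-4 + A))*(-⅐) = -A/7 + 6*√(-4 + A)/7)
-742*n(-8) = -742*(-⅐*(-8) + 6*√(-4 - 8)/7) = -742*(8/7 + 6*√(-12)/7) = -742*(8/7 + 6*(2*I*√3)/7) = -742*(8/7 + 12*I*√3/7) = -848 - 1272*I*√3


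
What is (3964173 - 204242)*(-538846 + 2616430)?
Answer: 7811572486704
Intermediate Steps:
(3964173 - 204242)*(-538846 + 2616430) = 3759931*2077584 = 7811572486704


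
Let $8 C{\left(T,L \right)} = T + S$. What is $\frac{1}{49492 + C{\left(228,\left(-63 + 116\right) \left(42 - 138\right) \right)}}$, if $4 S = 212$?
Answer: $\frac{8}{396217} \approx 2.0191 \cdot 10^{-5}$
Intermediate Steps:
$S = 53$ ($S = \frac{1}{4} \cdot 212 = 53$)
$C{\left(T,L \right)} = \frac{53}{8} + \frac{T}{8}$ ($C{\left(T,L \right)} = \frac{T + 53}{8} = \frac{53 + T}{8} = \frac{53}{8} + \frac{T}{8}$)
$\frac{1}{49492 + C{\left(228,\left(-63 + 116\right) \left(42 - 138\right) \right)}} = \frac{1}{49492 + \left(\frac{53}{8} + \frac{1}{8} \cdot 228\right)} = \frac{1}{49492 + \left(\frac{53}{8} + \frac{57}{2}\right)} = \frac{1}{49492 + \frac{281}{8}} = \frac{1}{\frac{396217}{8}} = \frac{8}{396217}$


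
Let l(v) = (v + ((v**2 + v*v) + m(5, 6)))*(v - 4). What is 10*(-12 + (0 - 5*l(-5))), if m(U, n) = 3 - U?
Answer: 19230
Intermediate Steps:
l(v) = (-4 + v)*(-2 + v + 2*v**2) (l(v) = (v + ((v**2 + v*v) + (3 - 1*5)))*(v - 4) = (v + ((v**2 + v**2) + (3 - 5)))*(-4 + v) = (v + (2*v**2 - 2))*(-4 + v) = (v + (-2 + 2*v**2))*(-4 + v) = (-2 + v + 2*v**2)*(-4 + v) = (-4 + v)*(-2 + v + 2*v**2))
10*(-12 + (0 - 5*l(-5))) = 10*(-12 + (0 - 5*(8 - 7*(-5)**2 - 6*(-5) + 2*(-5)**3))) = 10*(-12 + (0 - 5*(8 - 7*25 + 30 + 2*(-125)))) = 10*(-12 + (0 - 5*(8 - 175 + 30 - 250))) = 10*(-12 + (0 - 5*(-387))) = 10*(-12 + (0 + 1935)) = 10*(-12 + 1935) = 10*1923 = 19230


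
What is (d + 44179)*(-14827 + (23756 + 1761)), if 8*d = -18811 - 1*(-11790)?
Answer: 1851566795/4 ≈ 4.6289e+8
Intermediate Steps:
d = -7021/8 (d = (-18811 - 1*(-11790))/8 = (-18811 + 11790)/8 = (⅛)*(-7021) = -7021/8 ≈ -877.63)
(d + 44179)*(-14827 + (23756 + 1761)) = (-7021/8 + 44179)*(-14827 + (23756 + 1761)) = 346411*(-14827 + 25517)/8 = (346411/8)*10690 = 1851566795/4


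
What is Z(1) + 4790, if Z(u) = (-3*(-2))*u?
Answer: 4796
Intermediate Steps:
Z(u) = 6*u
Z(1) + 4790 = 6*1 + 4790 = 6 + 4790 = 4796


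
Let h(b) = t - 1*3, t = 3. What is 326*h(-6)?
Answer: 0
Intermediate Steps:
h(b) = 0 (h(b) = 3 - 1*3 = 3 - 3 = 0)
326*h(-6) = 326*0 = 0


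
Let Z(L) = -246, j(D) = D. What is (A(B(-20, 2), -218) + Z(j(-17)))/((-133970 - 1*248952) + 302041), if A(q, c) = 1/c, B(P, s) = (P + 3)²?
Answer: 53629/17632058 ≈ 0.0030416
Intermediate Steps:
B(P, s) = (3 + P)²
(A(B(-20, 2), -218) + Z(j(-17)))/((-133970 - 1*248952) + 302041) = (1/(-218) - 246)/((-133970 - 1*248952) + 302041) = (-1/218 - 246)/((-133970 - 248952) + 302041) = -53629/(218*(-382922 + 302041)) = -53629/218/(-80881) = -53629/218*(-1/80881) = 53629/17632058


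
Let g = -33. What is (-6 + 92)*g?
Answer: -2838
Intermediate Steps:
(-6 + 92)*g = (-6 + 92)*(-33) = 86*(-33) = -2838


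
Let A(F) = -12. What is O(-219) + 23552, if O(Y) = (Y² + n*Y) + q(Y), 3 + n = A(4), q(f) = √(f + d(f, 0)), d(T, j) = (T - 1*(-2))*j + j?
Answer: 74798 + I*√219 ≈ 74798.0 + 14.799*I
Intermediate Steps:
d(T, j) = j + j*(2 + T) (d(T, j) = (T + 2)*j + j = (2 + T)*j + j = j*(2 + T) + j = j + j*(2 + T))
q(f) = √f (q(f) = √(f + 0*(3 + f)) = √(f + 0) = √f)
n = -15 (n = -3 - 12 = -15)
O(Y) = √Y + Y² - 15*Y (O(Y) = (Y² - 15*Y) + √Y = √Y + Y² - 15*Y)
O(-219) + 23552 = (√(-219) + (-219)² - 15*(-219)) + 23552 = (I*√219 + 47961 + 3285) + 23552 = (51246 + I*√219) + 23552 = 74798 + I*√219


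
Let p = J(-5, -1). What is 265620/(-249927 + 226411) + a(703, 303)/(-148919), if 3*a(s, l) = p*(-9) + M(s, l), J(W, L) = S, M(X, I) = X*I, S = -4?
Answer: -10306463380/875494801 ≈ -11.772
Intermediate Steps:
M(X, I) = I*X
J(W, L) = -4
p = -4
a(s, l) = 12 + l*s/3 (a(s, l) = (-4*(-9) + l*s)/3 = (36 + l*s)/3 = 12 + l*s/3)
265620/(-249927 + 226411) + a(703, 303)/(-148919) = 265620/(-249927 + 226411) + (12 + (1/3)*303*703)/(-148919) = 265620/(-23516) + (12 + 71003)*(-1/148919) = 265620*(-1/23516) + 71015*(-1/148919) = -66405/5879 - 71015/148919 = -10306463380/875494801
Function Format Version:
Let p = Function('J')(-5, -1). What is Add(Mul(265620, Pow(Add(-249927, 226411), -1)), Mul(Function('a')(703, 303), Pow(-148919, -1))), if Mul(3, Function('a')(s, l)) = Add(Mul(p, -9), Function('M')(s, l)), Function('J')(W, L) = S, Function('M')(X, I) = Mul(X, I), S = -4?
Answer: Rational(-10306463380, 875494801) ≈ -11.772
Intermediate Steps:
Function('M')(X, I) = Mul(I, X)
Function('J')(W, L) = -4
p = -4
Function('a')(s, l) = Add(12, Mul(Rational(1, 3), l, s)) (Function('a')(s, l) = Mul(Rational(1, 3), Add(Mul(-4, -9), Mul(l, s))) = Mul(Rational(1, 3), Add(36, Mul(l, s))) = Add(12, Mul(Rational(1, 3), l, s)))
Add(Mul(265620, Pow(Add(-249927, 226411), -1)), Mul(Function('a')(703, 303), Pow(-148919, -1))) = Add(Mul(265620, Pow(Add(-249927, 226411), -1)), Mul(Add(12, Mul(Rational(1, 3), 303, 703)), Pow(-148919, -1))) = Add(Mul(265620, Pow(-23516, -1)), Mul(Add(12, 71003), Rational(-1, 148919))) = Add(Mul(265620, Rational(-1, 23516)), Mul(71015, Rational(-1, 148919))) = Add(Rational(-66405, 5879), Rational(-71015, 148919)) = Rational(-10306463380, 875494801)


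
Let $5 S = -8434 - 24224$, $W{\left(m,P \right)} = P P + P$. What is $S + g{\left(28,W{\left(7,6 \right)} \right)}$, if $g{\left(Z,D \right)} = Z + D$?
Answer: $- \frac{32308}{5} \approx -6461.6$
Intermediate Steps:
$W{\left(m,P \right)} = P + P^{2}$ ($W{\left(m,P \right)} = P^{2} + P = P + P^{2}$)
$S = - \frac{32658}{5}$ ($S = \frac{-8434 - 24224}{5} = \frac{1}{5} \left(-32658\right) = - \frac{32658}{5} \approx -6531.6$)
$g{\left(Z,D \right)} = D + Z$
$S + g{\left(28,W{\left(7,6 \right)} \right)} = - \frac{32658}{5} + \left(6 \left(1 + 6\right) + 28\right) = - \frac{32658}{5} + \left(6 \cdot 7 + 28\right) = - \frac{32658}{5} + \left(42 + 28\right) = - \frac{32658}{5} + 70 = - \frac{32308}{5}$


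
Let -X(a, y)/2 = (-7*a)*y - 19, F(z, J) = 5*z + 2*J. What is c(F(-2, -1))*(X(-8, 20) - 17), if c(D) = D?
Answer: 26628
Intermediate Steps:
F(z, J) = 2*J + 5*z
X(a, y) = 38 + 14*a*y (X(a, y) = -2*((-7*a)*y - 19) = -2*(-7*a*y - 19) = -2*(-19 - 7*a*y) = 38 + 14*a*y)
c(F(-2, -1))*(X(-8, 20) - 17) = (2*(-1) + 5*(-2))*((38 + 14*(-8)*20) - 17) = (-2 - 10)*((38 - 2240) - 17) = -12*(-2202 - 17) = -12*(-2219) = 26628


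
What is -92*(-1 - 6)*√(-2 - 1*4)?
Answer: 644*I*√6 ≈ 1577.5*I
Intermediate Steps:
-92*(-1 - 6)*√(-2 - 1*4) = -(-644)*√(-2 - 4) = -(-644)*√(-6) = -(-644)*I*√6 = 644*I*√6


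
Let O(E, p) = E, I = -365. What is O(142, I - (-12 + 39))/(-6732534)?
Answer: -71/3366267 ≈ -2.1092e-5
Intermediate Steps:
O(142, I - (-12 + 39))/(-6732534) = 142/(-6732534) = 142*(-1/6732534) = -71/3366267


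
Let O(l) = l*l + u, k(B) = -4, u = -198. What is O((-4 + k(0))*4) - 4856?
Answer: -4030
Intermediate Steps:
O(l) = -198 + l² (O(l) = l*l - 198 = l² - 198 = -198 + l²)
O((-4 + k(0))*4) - 4856 = (-198 + ((-4 - 4)*4)²) - 4856 = (-198 + (-8*4)²) - 4856 = (-198 + (-32)²) - 4856 = (-198 + 1024) - 4856 = 826 - 4856 = -4030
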